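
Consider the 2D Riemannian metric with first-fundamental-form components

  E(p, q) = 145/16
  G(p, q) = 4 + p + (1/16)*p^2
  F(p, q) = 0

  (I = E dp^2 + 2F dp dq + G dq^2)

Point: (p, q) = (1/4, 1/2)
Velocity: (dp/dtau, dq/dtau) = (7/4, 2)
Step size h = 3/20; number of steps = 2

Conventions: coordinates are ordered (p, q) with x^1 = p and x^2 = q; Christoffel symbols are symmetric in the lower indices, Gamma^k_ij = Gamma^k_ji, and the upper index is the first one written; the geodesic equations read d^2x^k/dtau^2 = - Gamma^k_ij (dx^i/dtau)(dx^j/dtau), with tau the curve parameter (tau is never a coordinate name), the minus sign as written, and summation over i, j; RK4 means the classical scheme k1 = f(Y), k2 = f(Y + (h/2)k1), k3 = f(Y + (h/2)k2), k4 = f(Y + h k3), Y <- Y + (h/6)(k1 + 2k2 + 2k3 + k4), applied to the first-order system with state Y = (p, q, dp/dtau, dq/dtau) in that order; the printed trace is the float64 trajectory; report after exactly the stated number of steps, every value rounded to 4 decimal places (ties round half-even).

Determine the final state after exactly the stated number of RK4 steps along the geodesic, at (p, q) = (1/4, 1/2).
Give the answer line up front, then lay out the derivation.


Answer: p = 0.7846, q = 1.0637, dp/dtau = 1.8122, dq/dtau = 1.7640

f(Y) = (dp/dtau, dq/dtau, -Gamma^p_ij Y'^i Y'^j, -Gamma^q_ij Y'^i Y'^j) with the Gammas evaluated at the stage position; h = 0.150000; intermediate values shown to 6 dp
step 0: p = 0.2500, q = 0.5000, dp/dtau = 1.7500, dq/dtau = 2.0000
step 1:
  k1: at (p, q) = (0.250000, 0.500000), (dp/dtau, dq/dtau) = (1.750000, 2.000000); Gamma_ppp = 0.000000, Gamma_ppq = 0.000000, Gamma_pqq = -0.056897, Gamma_qpp = 0.000000, Gamma_qpq = 0.121212, Gamma_qqq = 0.000000; k1 = (1.750000, 2.000000, 0.227586, -0.848485)
  k2: at (p, q) = (0.381250, 0.650000), (dp/dtau, dq/dtau) = (1.767069, 1.936364); Gamma_ppp = 0.000000, Gamma_ppq = 0.000000, Gamma_pqq = -0.057802, Gamma_qpp = 0.000000, Gamma_qpq = 0.119314, Gamma_qqq = 0.000000; k2 = (1.767069, 1.936364, 0.216728, -0.816510)
  k3: at (p, q) = (0.382530, 0.645227), (dp/dtau, dq/dtau) = (1.766255, 1.938762); Gamma_ppp = 0.000000, Gamma_ppq = 0.000000, Gamma_pqq = -0.057811, Gamma_qpp = 0.000000, Gamma_qpq = 0.119296, Gamma_qqq = 0.000000; k3 = (1.766255, 1.938762, 0.217298, -0.817020)
  k4: at (p, q) = (0.514938, 0.790814), (dp/dtau, dq/dtau) = (1.782595, 1.877447); Gamma_ppp = 0.000000, Gamma_ppq = 0.000000, Gamma_pqq = -0.058724, Gamma_qpp = 0.000000, Gamma_qpq = 0.117441, Gamma_qqq = 0.000000; k4 = (1.782595, 1.877447, 0.206990, -0.786084)
  Y <- Y + (h/6)(k1 + 2k2 + 2k3 + k4): p = 0.5150, q = 0.7907, dp/dtau = 1.7826, dq/dtau = 1.8775
step 2:
  k1: at (p, q) = (0.514981, 0.790692), (dp/dtau, dq/dtau) = (1.782566, 1.877459); Gamma_ppp = 0.000000, Gamma_ppq = 0.000000, Gamma_pqq = -0.058724, Gamma_qpp = 0.000000, Gamma_qpq = 0.117440, Gamma_qqq = 0.000000; k1 = (1.782566, 1.877459, 0.206994, -0.786072)
  k2: at (p, q) = (0.648673, 0.931502), (dp/dtau, dq/dtau) = (1.798090, 1.818504); Gamma_ppp = 0.000000, Gamma_ppq = 0.000000, Gamma_pqq = -0.059646, Gamma_qpp = 0.000000, Gamma_qpq = 0.115625, Gamma_qqq = 0.000000; k2 = (1.798090, 1.818504, 0.197247, -0.756147)
  k3: at (p, q) = (0.649838, 0.927080), (dp/dtau, dq/dtau) = (1.797359, 1.820748); Gamma_ppp = 0.000000, Gamma_ppq = 0.000000, Gamma_pqq = -0.059654, Gamma_qpp = 0.000000, Gamma_qpq = 0.115609, Gamma_qqq = 0.000000; k3 = (1.797359, 1.820748, 0.197761, -0.756671)
  k4: at (p, q) = (0.784585, 1.063805), (dp/dtau, dq/dtau) = (1.812230, 1.763959); Gamma_ppp = 0.000000, Gamma_ppq = 0.000000, Gamma_pqq = -0.060583, Gamma_qpp = 0.000000, Gamma_qpq = 0.113836, Gamma_qqq = 0.000000; k4 = (1.812230, 1.763959, 0.188508, -0.727797)
  Y <- Y + (h/6)(k1 + 2k2 + 2k3 + k4): p = 0.7846, q = 1.0637, dp/dtau = 1.8122, dq/dtau = 1.7640


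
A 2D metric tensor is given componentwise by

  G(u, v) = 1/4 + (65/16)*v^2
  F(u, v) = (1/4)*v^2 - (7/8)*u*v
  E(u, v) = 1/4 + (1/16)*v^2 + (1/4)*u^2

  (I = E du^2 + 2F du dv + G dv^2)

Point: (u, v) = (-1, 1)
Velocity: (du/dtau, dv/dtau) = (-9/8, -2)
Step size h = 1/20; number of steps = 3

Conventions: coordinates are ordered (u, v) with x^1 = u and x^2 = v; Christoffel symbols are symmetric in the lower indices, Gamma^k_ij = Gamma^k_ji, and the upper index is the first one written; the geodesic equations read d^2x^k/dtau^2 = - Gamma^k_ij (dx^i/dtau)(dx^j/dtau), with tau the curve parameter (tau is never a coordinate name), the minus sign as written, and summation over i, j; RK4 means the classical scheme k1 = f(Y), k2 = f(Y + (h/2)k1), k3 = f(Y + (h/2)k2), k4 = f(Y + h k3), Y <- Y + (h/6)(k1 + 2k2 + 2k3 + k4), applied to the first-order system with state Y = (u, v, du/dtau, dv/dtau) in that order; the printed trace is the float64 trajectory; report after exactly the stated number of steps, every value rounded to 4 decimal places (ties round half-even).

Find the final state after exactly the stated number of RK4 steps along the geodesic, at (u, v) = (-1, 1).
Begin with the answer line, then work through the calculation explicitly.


Answer: u = -1.2357, v = 0.6728, du/dtau = -2.0311, dv/dtau = -2.4054

f(Y) = (du/dtau, dv/dtau, -Gamma^u_ij Y'^i Y'^j, -Gamma^v_ij Y'^i Y'^j) with the Gammas evaluated at the stage position; h = 0.050000; intermediate values shown to 6 dp
step 0: u = -1.0000, v = 1.0000, du/dtau = -1.1250, dv/dtau = -2.0000
step 1:
  k1: at (u, v) = (-1.000000, 1.000000), (du/dtau, dv/dtau) = (-1.125000, -2.000000); Gamma_uuu = -0.020202, Gamma_uuv = 0.232323, Gamma_uvv = 1.171717, Gamma_vuu = -0.212121, Gamma_vuv = -0.060606, Gamma_vvv = 0.636364; k1 = (-1.125000, -2.000000, -5.706755, -2.004261)
  k2: at (u, v) = (-1.028125, 0.950000), (du/dtau, dv/dtau) = (-1.267669, -2.050107); Gamma_uuu = -0.041701, Gamma_uuv = 0.217728, Gamma_uvv = 1.137087, Gamma_vuu = -0.215906, Gamma_vuv = -0.060055, Gamma_vvv = 0.671798; k2 = (-1.267669, -2.050107, -5.843779, -2.164414)
  k3: at (u, v) = (-1.031692, 0.948747), (du/dtau, dv/dtau) = (-1.271094, -2.054110); Gamma_uuu = -0.042857, Gamma_uuv = 0.217230, Gamma_uvv = 1.136150, Gamma_vuu = -0.215806, Gamma_vuv = -0.060135, Gamma_vvv = 0.672055; k3 = (-1.271094, -2.054110, -5.858954, -2.172952)
  k4: at (u, v) = (-1.063555, 0.897294), (du/dtau, dv/dtau) = (-1.417948, -2.108648); Gamma_uuu = -0.065771, Gamma_uuv = 0.201669, Gamma_uvv = 1.101573, Gamma_vuu = -0.219563, Gamma_vuv = -0.059358, Gamma_vvv = 0.711097; k4 = (-1.417948, -2.108648, -5.971751, -2.365414)
  Y <- Y + (h/6)(k1 + 2k2 + 2k3 + k4): u = -1.0635, v = 0.8974, du/dtau = -1.4174, dv/dtau = -2.1087
step 2:
  k1: at (u, v) = (-1.063504, 0.897358), (du/dtau, dv/dtau) = (-1.417366, -2.108703); Gamma_uuu = -0.065741, Gamma_uuv = 0.201689, Gamma_uvv = 1.101615, Gamma_vuu = -0.219559, Gamma_vuv = -0.059359, Gamma_vvv = 0.711050; k1 = (-1.417366, -2.108703, -5.972023, -2.365872)
  k2: at (u, v) = (-1.098938, 0.844640), (du/dtau, dv/dtau) = (-1.566667, -2.167850); Gamma_uuu = -0.089853, Gamma_uuv = 0.185324, Gamma_uvv = 1.068220, Gamma_vuu = -0.223250, Gamma_vuv = -0.058308, Gamma_vvv = 0.753827; k2 = (-1.566667, -2.167850, -6.058473, -2.598645)
  k3: at (u, v) = (-1.102671, 0.843161), (du/dtau, dv/dtau) = (-1.568828, -2.173670); Gamma_uuu = -0.091071, Gamma_uuv = 0.184711, Gamma_uvv = 1.067124, Gamma_vuu = -0.223124, Gamma_vuv = -0.058345, Gamma_vvv = 0.754454; k3 = (-1.568828, -2.173670, -6.077616, -2.617586)
  k4: at (u, v) = (-1.141945, 0.788674), (du/dtau, dv/dtau) = (-1.721247, -2.239583); Gamma_uuu = -0.116406, Gamma_uuv = 0.167499, Gamma_uvv = 1.035994, Gamma_vuu = -0.226709, Gamma_vuv = -0.056913, Gamma_vvv = 0.801785; k4 = (-1.721247, -2.239583, -6.142767, -2.911083)
  Y <- Y + (h/6)(k1 + 2k2 + 2k3 + k4): u = -1.1419, v = 0.7888, du/dtau = -1.7206, dv/dtau = -2.2396
step 3:
  k1: at (u, v) = (-1.141917, 0.788763), (du/dtau, dv/dtau) = (-1.720591, -2.239615); Gamma_uuu = -0.116371, Gamma_uuv = 0.167525, Gamma_uvv = 1.036038, Gamma_vuu = -0.226699, Gamma_vuv = -0.056917, Gamma_vvv = 0.801697; k1 = (-1.720591, -2.239615, -6.143231, -2.911429)
  k2: at (u, v) = (-1.184932, 0.732773), (du/dtau, dv/dtau) = (-1.874172, -2.312401); Gamma_uuu = -0.142680, Gamma_uuv = 0.149733, Gamma_uvv = 1.009056, Gamma_vuu = -0.230083, Gamma_vuv = -0.055055, Gamma_vvv = 0.853343; k2 = (-1.874172, -2.312401, -6.192290, -3.277625)
  k3: at (u, v) = (-1.188772, 0.730953), (du/dtau, dv/dtau) = (-1.875398, -2.321556); Gamma_uuu = -0.143940, Gamma_uuv = 0.149013, Gamma_uvv = 1.008029, Gamma_vuu = -0.229947, Gamma_vuv = -0.055029, Gamma_vvv = 0.854523; k3 = (-1.875398, -2.321556, -6.224200, -3.317628)
  k4: at (u, v) = (-1.235687, 0.672685), (du/dtau, dv/dtau) = (-2.031801, -2.405497); Gamma_uuu = -0.171290, Gamma_uuv = 0.130662, Gamma_uvv = 0.987491, Gamma_vuu = -0.233051, Gamma_vuv = -0.052586, Gamma_vvv = 0.911192; k4 = (-2.031801, -2.405497, -6.284131, -3.796422)
  Y <- Y + (h/6)(k1 + 2k2 + 2k3 + k4): u = -1.2357, v = 0.6728, du/dtau = -2.0311, dv/dtau = -2.4054


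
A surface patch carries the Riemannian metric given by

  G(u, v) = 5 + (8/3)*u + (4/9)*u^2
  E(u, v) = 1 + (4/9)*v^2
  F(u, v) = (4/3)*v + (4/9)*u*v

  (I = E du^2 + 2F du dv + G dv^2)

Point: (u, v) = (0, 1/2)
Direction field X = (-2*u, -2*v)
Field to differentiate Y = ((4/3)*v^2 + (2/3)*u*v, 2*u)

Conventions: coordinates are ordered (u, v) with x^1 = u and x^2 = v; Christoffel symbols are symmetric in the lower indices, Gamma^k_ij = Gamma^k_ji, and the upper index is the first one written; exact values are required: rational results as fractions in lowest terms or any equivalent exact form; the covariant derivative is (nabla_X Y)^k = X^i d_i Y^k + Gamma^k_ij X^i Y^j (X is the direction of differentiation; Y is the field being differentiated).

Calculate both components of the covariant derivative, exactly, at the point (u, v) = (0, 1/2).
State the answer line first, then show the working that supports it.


Answer: (nabla_X Y)^u = -31/23, (nabla_X Y)^v = -2/23

E = 10/9, F = 2/3, G = 5 at the point
E_u = 0, E_v = 4/9, F_u = 2/9, F_v = 4/3, G_u = 8/3, G_v = 0
EG - F^2 = 46/9;  g^inv = (9/46) * [[5, -2/3], [-2/3, 10/9]]
first-kind symbols [ij,l] = (1/2)(d_i g_jl + d_j g_il - d_l g_ij): [uu,u] = E_u/2 = 0, [uu,v] = F_u - E_v/2 = 0, [uv,u] = E_v/2 = 2/9, [uv,v] = G_u/2 = 4/3, [vv,u] = F_v - G_u/2 = 0, [vv,v] = G_v/2 = 0
Gamma^u_ij = (G*[ij,u] - F*[ij,v])/(EG - F^2), Gamma^v_ij = (E*[ij,v] - F*[ij,u])/(EG - F^2)
Gamma_uuu = 0, Gamma_uuv = 1/23, Gamma_uvv = 0, Gamma_vuu = 0, Gamma_vuv = 6/23, Gamma_vvv = 0
X = (0, -1), Y = (1/3, 0) at the point


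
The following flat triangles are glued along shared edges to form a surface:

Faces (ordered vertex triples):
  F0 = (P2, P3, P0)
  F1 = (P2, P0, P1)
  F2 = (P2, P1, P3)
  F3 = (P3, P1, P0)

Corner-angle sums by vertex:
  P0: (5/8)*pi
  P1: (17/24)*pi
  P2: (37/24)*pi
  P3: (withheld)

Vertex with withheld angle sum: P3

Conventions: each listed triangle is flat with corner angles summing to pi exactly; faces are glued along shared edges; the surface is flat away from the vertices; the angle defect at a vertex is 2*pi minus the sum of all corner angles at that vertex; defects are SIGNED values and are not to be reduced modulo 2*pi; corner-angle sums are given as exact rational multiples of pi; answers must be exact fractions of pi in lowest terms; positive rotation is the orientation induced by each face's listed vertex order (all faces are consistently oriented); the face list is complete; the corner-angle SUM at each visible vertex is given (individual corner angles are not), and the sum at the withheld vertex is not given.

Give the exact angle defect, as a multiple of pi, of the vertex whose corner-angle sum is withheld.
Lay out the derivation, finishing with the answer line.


V = 4, E = 6, F = 4; chi = V - E + F = 2
Gauss-Bonnet: total defect = 2*pi*chi = 4*pi; visible defects sum to (25/8)*pi

Answer: defect(P3) = (7/8)*pi


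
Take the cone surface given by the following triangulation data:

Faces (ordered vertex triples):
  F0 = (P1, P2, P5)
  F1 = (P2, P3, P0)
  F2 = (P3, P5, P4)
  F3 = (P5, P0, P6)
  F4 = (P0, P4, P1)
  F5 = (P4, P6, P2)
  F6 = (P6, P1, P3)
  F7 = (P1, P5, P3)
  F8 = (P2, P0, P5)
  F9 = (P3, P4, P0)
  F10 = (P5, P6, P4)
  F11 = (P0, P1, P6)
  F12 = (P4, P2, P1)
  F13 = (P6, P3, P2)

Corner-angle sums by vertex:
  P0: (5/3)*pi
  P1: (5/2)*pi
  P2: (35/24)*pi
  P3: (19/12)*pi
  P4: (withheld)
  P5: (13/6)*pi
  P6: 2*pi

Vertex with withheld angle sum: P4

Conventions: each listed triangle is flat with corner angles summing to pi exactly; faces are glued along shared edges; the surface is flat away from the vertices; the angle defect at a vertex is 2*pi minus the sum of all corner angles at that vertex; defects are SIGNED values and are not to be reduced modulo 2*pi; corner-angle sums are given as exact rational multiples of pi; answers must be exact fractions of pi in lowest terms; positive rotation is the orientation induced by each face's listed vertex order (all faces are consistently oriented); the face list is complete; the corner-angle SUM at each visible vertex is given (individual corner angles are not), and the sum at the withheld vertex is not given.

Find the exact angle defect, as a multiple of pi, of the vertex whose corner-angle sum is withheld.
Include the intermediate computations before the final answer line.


V = 7, E = 21, F = 14; chi = V - E + F = 0
Gauss-Bonnet: total defect = 2*pi*chi = 0; visible defects sum to (5/8)*pi

Answer: defect(P4) = (-5/8)*pi


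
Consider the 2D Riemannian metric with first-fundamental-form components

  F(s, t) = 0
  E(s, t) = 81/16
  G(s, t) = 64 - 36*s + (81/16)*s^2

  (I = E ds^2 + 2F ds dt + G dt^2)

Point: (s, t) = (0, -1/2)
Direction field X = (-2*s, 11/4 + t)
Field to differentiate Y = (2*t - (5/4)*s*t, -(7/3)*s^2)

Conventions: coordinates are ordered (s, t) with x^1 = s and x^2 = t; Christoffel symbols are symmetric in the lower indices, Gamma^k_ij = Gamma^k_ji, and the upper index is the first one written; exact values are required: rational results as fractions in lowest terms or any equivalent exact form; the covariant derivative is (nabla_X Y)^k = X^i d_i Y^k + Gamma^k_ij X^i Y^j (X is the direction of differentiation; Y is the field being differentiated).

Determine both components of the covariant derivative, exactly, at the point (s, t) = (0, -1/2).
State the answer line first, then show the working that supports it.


Answer: (nabla_X Y)^s = 9/2, (nabla_X Y)^t = 81/128

E = 81/16, F = 0, G = 64 at the point
E_s = 0, E_t = 0, F_s = 0, F_t = 0, G_s = -36, G_t = 0
EG - F^2 = 324;  g^inv = (1/324) * [[64, 0], [0, 81/16]]
first-kind symbols [ij,l] = (1/2)(d_i g_jl + d_j g_il - d_l g_ij): [ss,s] = E_s/2 = 0, [ss,t] = F_s - E_t/2 = 0, [st,s] = E_t/2 = 0, [st,t] = G_s/2 = -18, [tt,s] = F_t - G_s/2 = 18, [tt,t] = G_t/2 = 0
Gamma^s_ij = (G*[ij,s] - F*[ij,t])/(EG - F^2), Gamma^t_ij = (E*[ij,t] - F*[ij,s])/(EG - F^2)
Gamma_sss = 0, Gamma_sst = 0, Gamma_stt = 32/9, Gamma_tss = 0, Gamma_tst = -9/32, Gamma_ttt = 0
X = (0, 9/4), Y = (-1, 0) at the point


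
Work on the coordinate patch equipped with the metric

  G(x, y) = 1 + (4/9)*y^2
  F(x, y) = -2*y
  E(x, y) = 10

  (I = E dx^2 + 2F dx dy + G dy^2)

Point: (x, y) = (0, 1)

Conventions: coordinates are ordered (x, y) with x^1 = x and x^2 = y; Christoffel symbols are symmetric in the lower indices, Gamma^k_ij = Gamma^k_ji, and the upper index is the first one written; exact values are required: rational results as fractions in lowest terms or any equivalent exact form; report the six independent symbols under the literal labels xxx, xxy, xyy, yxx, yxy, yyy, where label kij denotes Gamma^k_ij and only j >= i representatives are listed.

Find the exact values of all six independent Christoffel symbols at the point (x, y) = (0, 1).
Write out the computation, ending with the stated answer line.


E = 10, F = -2, G = 13/9 at the point
E_x = 0, E_y = 0, F_x = 0, F_y = -2, G_x = 0, G_y = 8/9
EG - F^2 = 94/9;  g^inv = (9/94) * [[13/9, 2], [2, 10]]
first-kind symbols [ij,l] = (1/2)(d_i g_jl + d_j g_il - d_l g_ij): [xx,x] = E_x/2 = 0, [xx,y] = F_x - E_y/2 = 0, [xy,x] = E_y/2 = 0, [xy,y] = G_x/2 = 0, [yy,x] = F_y - G_x/2 = -2, [yy,y] = G_y/2 = 4/9
Gamma^x_ij = (G*[ij,x] - F*[ij,y])/(EG - F^2), Gamma^y_ij = (E*[ij,y] - F*[ij,x])/(EG - F^2)

Answer: Gamma_xxx = 0, Gamma_xxy = 0, Gamma_xyy = -9/47, Gamma_yxx = 0, Gamma_yxy = 0, Gamma_yyy = 2/47


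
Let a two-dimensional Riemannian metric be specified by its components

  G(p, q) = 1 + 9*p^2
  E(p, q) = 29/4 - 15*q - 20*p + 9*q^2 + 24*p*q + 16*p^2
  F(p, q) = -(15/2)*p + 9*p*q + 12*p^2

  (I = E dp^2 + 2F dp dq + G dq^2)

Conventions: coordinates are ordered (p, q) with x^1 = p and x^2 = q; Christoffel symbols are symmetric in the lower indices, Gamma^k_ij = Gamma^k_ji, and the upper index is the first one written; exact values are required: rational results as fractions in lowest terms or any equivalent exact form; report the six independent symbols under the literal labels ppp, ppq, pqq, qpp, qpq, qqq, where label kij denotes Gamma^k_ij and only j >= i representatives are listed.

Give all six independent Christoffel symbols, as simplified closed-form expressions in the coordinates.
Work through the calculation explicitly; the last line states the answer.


E = 29/4 - 15*q - 20*p + 9*q^2 + 24*p*q + 16*p^2; F = -(15/2)*p + 9*p*q + 12*p^2; G = 1 + 9*p^2
Gamma^k_ij = (1/2) g^{kl} (d_i g_jl + d_j g_il - d_l g_ij), with g^inv = (1/(EG-F^2)) [[G, -F], [-F, E]]
first partials: E_p = -20 + 24*q + 32*p, E_q = -15 + 18*q + 24*p, F_p = -15/2 + 9*q + 24*p, F_q = 9*p, G_p = 18*p, G_q = 0
D = EG - F^2 = 29/4 - 15*q - 20*p + 9*q^2 + 24*p*q + 25*p^2
expanded: Gamma^p_pp = (G E_p - 2F F_p + F E_q)/(2D), Gamma^p_pq = (G E_q - F G_p)/(2D), Gamma^p_qq = (2G F_q - G G_p - F G_q)/(2D), Gamma^q_pp = (2E F_p - E E_q - F E_p)/(2D), Gamma^q_pq = (E G_p - F E_q)/(2D), Gamma^q_qq = (E G_q - 2F F_q + F G_p)/(2D); substitute and cancel common factors

Answer: Gamma_ppp = (64*p + 48*q - 40)/(100*p^2 + 96*p*q - 80*p + 36*q^2 - 60*q + 29), Gamma_ppq = (48*p + 36*q - 30)/(100*p^2 + 96*p*q - 80*p + 36*q^2 - 60*q + 29), Gamma_pqq = 0, Gamma_qpp = 48*p/(100*p^2 + 96*p*q - 80*p + 36*q^2 - 60*q + 29), Gamma_qpq = 36*p/(100*p^2 + 96*p*q - 80*p + 36*q^2 - 60*q + 29), Gamma_qqq = 0


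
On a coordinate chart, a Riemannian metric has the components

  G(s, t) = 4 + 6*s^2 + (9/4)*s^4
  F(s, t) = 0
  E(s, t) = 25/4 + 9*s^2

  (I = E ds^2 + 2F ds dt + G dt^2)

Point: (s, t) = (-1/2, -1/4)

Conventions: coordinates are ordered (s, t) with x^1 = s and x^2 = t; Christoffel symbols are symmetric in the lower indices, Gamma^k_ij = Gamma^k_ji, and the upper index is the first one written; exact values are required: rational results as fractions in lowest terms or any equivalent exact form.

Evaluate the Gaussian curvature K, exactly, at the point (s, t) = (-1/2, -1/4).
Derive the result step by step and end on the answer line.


E = 17/2, F = 0, G = 361/64, EG - F^2 = 6137/128 at the point
E_s = -9, E_t = 0, F_s = 0, F_t = 0, G_s = -57/8, G_t = 0
E_tt = 0, F_st = 0, G_ss = 75/4
By Brioschi, K is (det M1 - det M2) divided by (EG - F^2) squared.
M1 = [[-E_tt/2 + F_st - G_ss/2, E_s/2, F_s - E_t/2], [F_t - G_s/2, E, F], [G_t/2, F, G]] = [[-75/8, -9/2, 0], [57/16, 17/2, 0], [0, 0, 361/64]]; det M1 = -735357/2048
M2 = [[0, E_t/2, G_s/2], [E_t/2, E, F], [G_s/2, F, G]] = [[0, 0, -57/16], [0, 17/2, 0], [-57/16, 0, 361/64]]; det M2 = -55233/512
det M1 - det M2 = -514425/2048; K = -514425/2048 / (6137/128)^2 = -600/5491

Answer: K = -600/5491


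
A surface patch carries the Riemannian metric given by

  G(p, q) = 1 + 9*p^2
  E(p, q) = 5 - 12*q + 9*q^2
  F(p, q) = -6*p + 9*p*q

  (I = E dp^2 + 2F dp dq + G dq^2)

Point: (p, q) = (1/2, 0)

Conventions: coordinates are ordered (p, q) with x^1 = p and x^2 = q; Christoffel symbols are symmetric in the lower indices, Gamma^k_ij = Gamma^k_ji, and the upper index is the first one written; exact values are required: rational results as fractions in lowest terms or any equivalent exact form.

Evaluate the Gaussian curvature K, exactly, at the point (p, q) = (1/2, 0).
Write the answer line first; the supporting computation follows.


Answer: K = -144/841

E = 5, F = -3, G = 13/4, EG - F^2 = 29/4 at the point
E_p = 0, E_q = -12, F_p = -6, F_q = 9/2, G_p = 9, G_q = 0
E_qq = 18, F_pq = 9, G_pp = 18
By Brioschi, K is (det M1 - det M2) divided by (EG - F^2) squared.
M1 = [[-E_qq/2 + F_pq - G_pp/2, E_p/2, F_p - E_q/2], [F_q - G_p/2, E, F], [G_q/2, F, G]] = [[-9, 0, 0], [0, 5, -3], [0, -3, 13/4]]; det M1 = -261/4
M2 = [[0, E_q/2, G_p/2], [E_q/2, E, F], [G_p/2, F, G]] = [[0, -6, 9/2], [-6, 5, -3], [9/2, -3, 13/4]]; det M2 = -225/4
det M1 - det M2 = -9; K = -9 / (29/4)^2 = -144/841


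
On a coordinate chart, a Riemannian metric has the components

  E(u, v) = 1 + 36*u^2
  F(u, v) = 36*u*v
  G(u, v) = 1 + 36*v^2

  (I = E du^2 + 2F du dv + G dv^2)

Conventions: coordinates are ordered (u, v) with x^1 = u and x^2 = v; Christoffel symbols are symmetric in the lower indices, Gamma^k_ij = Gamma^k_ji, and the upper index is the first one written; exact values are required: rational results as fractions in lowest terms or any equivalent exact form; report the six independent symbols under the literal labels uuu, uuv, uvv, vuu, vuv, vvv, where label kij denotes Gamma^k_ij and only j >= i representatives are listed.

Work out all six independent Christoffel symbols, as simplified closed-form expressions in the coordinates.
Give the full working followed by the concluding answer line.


E = 1 + 36*u^2; F = 36*u*v; G = 1 + 36*v^2
Gamma^k_ij = (1/2) g^{kl} (d_i g_jl + d_j g_il - d_l g_ij), with g^inv = (1/(EG-F^2)) [[G, -F], [-F, E]]
first partials: E_u = 72*u, E_v = 0, F_u = 36*v, F_v = 36*u, G_u = 0, G_v = 72*v
D = EG - F^2 = 1 + 36*v^2 + 36*u^2
expanded: Gamma^u_uu = (G E_u - 2F F_u + F E_v)/(2D), Gamma^u_uv = (G E_v - F G_u)/(2D), Gamma^u_vv = (2G F_v - G G_u - F G_v)/(2D), Gamma^v_uu = (2E F_u - E E_v - F E_u)/(2D), Gamma^v_uv = (E G_u - F E_v)/(2D), Gamma^v_vv = (E G_v - 2F F_v + F G_u)/(2D); substitute and cancel common factors

Answer: Gamma_uuu = 36*u/(36*u^2 + 36*v^2 + 1), Gamma_uuv = 0, Gamma_uvv = 36*u/(36*u^2 + 36*v^2 + 1), Gamma_vuu = 36*v/(36*u^2 + 36*v^2 + 1), Gamma_vuv = 0, Gamma_vvv = 36*v/(36*u^2 + 36*v^2 + 1)


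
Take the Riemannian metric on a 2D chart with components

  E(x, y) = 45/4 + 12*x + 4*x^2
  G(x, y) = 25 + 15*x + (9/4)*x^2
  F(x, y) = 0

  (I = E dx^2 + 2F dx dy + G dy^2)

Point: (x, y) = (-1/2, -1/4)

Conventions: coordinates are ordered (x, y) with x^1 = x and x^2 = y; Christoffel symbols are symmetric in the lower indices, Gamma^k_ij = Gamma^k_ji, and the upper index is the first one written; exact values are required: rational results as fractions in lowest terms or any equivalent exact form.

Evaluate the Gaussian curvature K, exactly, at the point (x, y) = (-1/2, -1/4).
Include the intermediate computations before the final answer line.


E = 25/4, F = 0, G = 289/16, EG - F^2 = 7225/64 at the point
E_x = 8, E_y = 0, F_x = 0, F_y = 0, G_x = 51/4, G_y = 0
E_yy = 0, F_xy = 0, G_xx = 9/2
Using the Brioschi determinant formula for K from the metric derivatives:
M1 = [[-E_yy/2 + F_xy - G_xx/2, E_x/2, F_x - E_y/2], [F_y - G_x/2, E, F], [G_y/2, F, G]] = [[-9/4, 4, 0], [-51/8, 25/4, 0], [0, 0, 289/16]]; det M1 = 52887/256
M2 = [[0, E_y/2, G_x/2], [E_y/2, E, F], [G_x/2, F, G]] = [[0, 0, 51/8], [0, 25/4, 0], [51/8, 0, 289/16]]; det M2 = -65025/256
det M1 - det M2 = 14739/32; K = 14739/32 / (7225/64)^2 = 384/10625

Answer: K = 384/10625


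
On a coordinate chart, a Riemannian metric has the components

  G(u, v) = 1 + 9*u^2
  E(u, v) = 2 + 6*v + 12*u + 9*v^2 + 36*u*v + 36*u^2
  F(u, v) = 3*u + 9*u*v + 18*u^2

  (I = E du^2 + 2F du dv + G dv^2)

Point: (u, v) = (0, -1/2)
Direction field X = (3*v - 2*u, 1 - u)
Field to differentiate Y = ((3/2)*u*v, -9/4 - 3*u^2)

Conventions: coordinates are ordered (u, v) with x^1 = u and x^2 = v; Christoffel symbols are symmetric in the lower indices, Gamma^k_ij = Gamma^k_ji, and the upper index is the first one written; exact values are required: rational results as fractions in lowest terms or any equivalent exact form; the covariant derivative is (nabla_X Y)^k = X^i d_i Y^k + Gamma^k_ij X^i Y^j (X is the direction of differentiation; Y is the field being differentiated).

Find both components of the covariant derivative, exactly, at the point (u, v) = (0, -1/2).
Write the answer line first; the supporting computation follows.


Answer: (nabla_X Y)^u = -117/40, (nabla_X Y)^v = 0

E = 5/4, F = 0, G = 1 at the point
E_u = -6, E_v = -3, F_u = -3/2, F_v = 0, G_u = 0, G_v = 0
EG - F^2 = 5/4;  g^inv = (4/5) * [[1, 0], [0, 5/4]]
first-kind symbols [ij,l] = (1/2)(d_i g_jl + d_j g_il - d_l g_ij): [uu,u] = E_u/2 = -3, [uu,v] = F_u - E_v/2 = 0, [uv,u] = E_v/2 = -3/2, [uv,v] = G_u/2 = 0, [vv,u] = F_v - G_u/2 = 0, [vv,v] = G_v/2 = 0
Gamma^u_ij = (G*[ij,u] - F*[ij,v])/(EG - F^2), Gamma^v_ij = (E*[ij,v] - F*[ij,u])/(EG - F^2)
Gamma_uuu = -12/5, Gamma_uuv = -6/5, Gamma_uvv = 0, Gamma_vuu = 0, Gamma_vuv = 0, Gamma_vvv = 0
X = (-3/2, 1), Y = (0, -9/4) at the point


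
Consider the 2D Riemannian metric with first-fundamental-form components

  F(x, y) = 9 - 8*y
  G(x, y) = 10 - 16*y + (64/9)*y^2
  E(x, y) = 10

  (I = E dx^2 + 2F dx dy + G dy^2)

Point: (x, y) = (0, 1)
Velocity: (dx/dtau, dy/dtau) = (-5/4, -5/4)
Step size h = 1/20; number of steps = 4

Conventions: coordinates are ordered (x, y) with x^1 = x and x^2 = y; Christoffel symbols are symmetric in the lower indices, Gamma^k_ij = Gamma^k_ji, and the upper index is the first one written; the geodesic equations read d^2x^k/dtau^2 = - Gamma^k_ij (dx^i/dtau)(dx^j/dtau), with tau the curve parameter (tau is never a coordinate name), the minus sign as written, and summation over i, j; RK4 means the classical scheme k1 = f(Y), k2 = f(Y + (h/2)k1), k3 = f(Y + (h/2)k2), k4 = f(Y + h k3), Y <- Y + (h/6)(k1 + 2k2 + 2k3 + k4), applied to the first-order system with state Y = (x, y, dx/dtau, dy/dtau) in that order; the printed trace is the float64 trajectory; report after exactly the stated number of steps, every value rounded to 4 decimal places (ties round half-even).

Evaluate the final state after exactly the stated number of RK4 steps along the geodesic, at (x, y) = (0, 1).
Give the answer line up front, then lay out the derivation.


Answer: x = -0.2263, y = 0.7543, dx/dtau = -1.0193, dy/dtau = -1.1997

f(Y) = (dx/dtau, dy/dtau, -Gamma^x_ij Y'^i Y'^j, -Gamma^y_ij Y'^i Y'^j) with the Gammas evaluated at the stage position; h = 0.050000; intermediate values shown to 6 dp
step 0: x = 0.0000, y = 1.0000, dx/dtau = -1.2500, dy/dtau = -1.2500
step 1:
  k1: at (x, y) = (0.000000, 1.000000), (dx/dtau, dy/dtau) = (-1.250000, -1.250000); Gamma_xxx = 0.000000, Gamma_xxy = 0.000000, Gamma_xyy = -0.791209, Gamma_yxx = 0.000000, Gamma_yxy = 0.000000, Gamma_yyy = -0.087912; k1 = (-1.250000, -1.250000, 1.236264, 0.137363)
  k2: at (x, y) = (-0.031250, 0.968750), (dx/dtau, dy/dtau) = (-1.219093, -1.246566); Gamma_xxx = 0.000000, Gamma_xxy = 0.000000, Gamma_xyy = -0.786348, Gamma_yxx = 0.000000, Gamma_yxy = 0.000000, Gamma_yyy = -0.109215; k2 = (-1.219093, -1.246566, 1.221927, 0.169712)
  k3: at (x, y) = (-0.030477, 0.968836), (dx/dtau, dy/dtau) = (-1.219452, -1.245757); Gamma_xxx = 0.000000, Gamma_xxy = 0.000000, Gamma_xyy = -0.786363, Gamma_yxx = 0.000000, Gamma_yxy = 0.000000, Gamma_yyy = -0.109157; k3 = (-1.219452, -1.245757, 1.220365, 0.169402)
  k4: at (x, y) = (-0.060973, 0.937712), (dx/dtau, dy/dtau) = (-1.188982, -1.241530); Gamma_xxx = 0.000000, Gamma_xxy = 0.000000, Gamma_xyy = -0.780531, Gamma_yxx = 0.000000, Gamma_yxy = 0.000000, Gamma_yyy = -0.129941; k4 = (-1.188982, -1.241530, 1.203108, 0.200291)
  Y <- Y + (h/6)(k1 + 2k2 + 2k3 + k4): x = -0.0610, y = 0.9377, dx/dtau = -1.1890, dy/dtau = -1.2415
step 2:
  k1: at (x, y) = (-0.060967, 0.937699), (dx/dtau, dy/dtau) = (-1.188967, -1.241534); Gamma_xxx = 0.000000, Gamma_xxy = 0.000000, Gamma_xyy = -0.780528, Gamma_yxx = 0.000000, Gamma_yxy = 0.000000, Gamma_yyy = -0.129950; k1 = (-1.188967, -1.241534, 1.203112, 0.200306)
  k2: at (x, y) = (-0.090691, 0.906660), (dx/dtau, dy/dtau) = (-1.158889, -1.236527); Gamma_xxx = 0.000000, Gamma_xxy = 0.000000, Gamma_xyy = -0.773769, Gamma_yxx = 0.000000, Gamma_yxy = 0.000000, Gamma_yyy = -0.150173; k2 = (-1.158889, -1.236527, 1.183091, 0.229614)
  k3: at (x, y) = (-0.089939, 0.906785), (dx/dtau, dy/dtau) = (-1.159390, -1.235794); Gamma_xxx = 0.000000, Gamma_xxy = 0.000000, Gamma_xyy = -0.773798, Gamma_yxx = 0.000000, Gamma_yxy = 0.000000, Gamma_yyy = -0.150093; k3 = (-1.159390, -1.235794, 1.181734, 0.229219)
  k4: at (x, y) = (-0.118937, 0.875909), (dx/dtau, dy/dtau) = (-1.129880, -1.230073); Gamma_xxx = 0.000000, Gamma_xxy = 0.000000, Gamma_xyy = -0.766194, Gamma_yxx = 0.000000, Gamma_yxy = 0.000000, Gamma_yyy = -0.169646; k4 = (-1.129880, -1.230073, 1.159313, 0.256689)
  Y <- Y + (h/6)(k1 + 2k2 + 2k3 + k4): x = -0.1189, y = 0.8759, dx/dtau = -1.1299, dy/dtau = -1.2301
step 3:
  k1: at (x, y) = (-0.118929, 0.875896), (dx/dtau, dy/dtau) = (-1.129866, -1.230079); Gamma_xxx = 0.000000, Gamma_xxy = 0.000000, Gamma_xyy = -0.766191, Gamma_yxx = 0.000000, Gamma_yxy = 0.000000, Gamma_yyy = -0.169654; k1 = (-1.129866, -1.230079, 1.159319, 0.256703)
  k2: at (x, y) = (-0.147176, 0.845144), (dx/dtau, dy/dtau) = (-1.100883, -1.223661); Gamma_xxx = 0.000000, Gamma_xxy = 0.000000, Gamma_xyy = -0.757796, Gamma_yxx = 0.000000, Gamma_yxy = 0.000000, Gamma_yyy = -0.188510; k2 = (-1.100883, -1.223661, 1.134683, 0.282264)
  k3: at (x, y) = (-0.146451, 0.845305), (dx/dtau, dy/dtau) = (-1.101499, -1.223022); Gamma_xxx = 0.000000, Gamma_xxy = 0.000000, Gamma_xyy = -0.757841, Gamma_yxx = 0.000000, Gamma_yxy = 0.000000, Gamma_yyy = -0.188413; k3 = (-1.101499, -1.223022, 1.133567, 0.281825)
  k4: at (x, y) = (-0.174004, 0.814745), (dx/dtau, dy/dtau) = (-1.073188, -1.215988); Gamma_xxx = 0.000000, Gamma_xxy = 0.000000, Gamma_xyy = -0.748748, Gamma_yxx = 0.000000, Gamma_yxy = 0.000000, Gamma_yyy = -0.206491; k4 = (-1.073188, -1.215988, 1.107118, 0.305323)
  Y <- Y + (h/6)(k1 + 2k2 + 2k3 + k4): x = -0.1740, y = 0.8147, dx/dtau = -1.0732, dy/dtau = -1.2160
step 4:
  k1: at (x, y) = (-0.173994, 0.814735), (dx/dtau, dy/dtau) = (-1.073175, -1.215994); Gamma_xxx = 0.000000, Gamma_xxy = 0.000000, Gamma_xyy = -0.748745, Gamma_yxx = 0.000000, Gamma_yxy = 0.000000, Gamma_yyy = -0.206497; k1 = (-1.073175, -1.215994, 1.107125, 0.305336)
  k2: at (x, y) = (-0.200824, 0.784335), (dx/dtau, dy/dtau) = (-1.045497, -1.208360); Gamma_xxx = 0.000000, Gamma_xxy = 0.000000, Gamma_xyy = -0.739012, Gamma_yxx = 0.000000, Gamma_yxy = 0.000000, Gamma_yyy = -0.223783; k2 = (-1.045497, -1.208360, 1.079057, 0.326753)
  k3: at (x, y) = (-0.200132, 0.784526), (dx/dtau, dy/dtau) = (-1.046199, -1.207825); Gamma_xxx = 0.000000, Gamma_xxy = 0.000000, Gamma_xyy = -0.739075, Gamma_yxx = 0.000000, Gamma_yxy = 0.000000, Gamma_yyy = -0.223677; k3 = (-1.046199, -1.207825, 1.078193, 0.326309)
  k4: at (x, y) = (-0.226304, 0.754343), (dx/dtau, dy/dtau) = (-1.019266, -1.199678); Gamma_xxx = 0.000000, Gamma_xxy = 0.000000, Gamma_xyy = -0.728799, Gamma_yxx = 0.000000, Gamma_yxy = 0.000000, Gamma_yyy = -0.240119; k4 = (-1.019266, -1.199678, 1.048907, 0.345586)
  Y <- Y + (h/6)(k1 + 2k2 + 2k3 + k4): x = -0.2263, y = 0.7543, dx/dtau = -1.0193, dy/dtau = -1.1997


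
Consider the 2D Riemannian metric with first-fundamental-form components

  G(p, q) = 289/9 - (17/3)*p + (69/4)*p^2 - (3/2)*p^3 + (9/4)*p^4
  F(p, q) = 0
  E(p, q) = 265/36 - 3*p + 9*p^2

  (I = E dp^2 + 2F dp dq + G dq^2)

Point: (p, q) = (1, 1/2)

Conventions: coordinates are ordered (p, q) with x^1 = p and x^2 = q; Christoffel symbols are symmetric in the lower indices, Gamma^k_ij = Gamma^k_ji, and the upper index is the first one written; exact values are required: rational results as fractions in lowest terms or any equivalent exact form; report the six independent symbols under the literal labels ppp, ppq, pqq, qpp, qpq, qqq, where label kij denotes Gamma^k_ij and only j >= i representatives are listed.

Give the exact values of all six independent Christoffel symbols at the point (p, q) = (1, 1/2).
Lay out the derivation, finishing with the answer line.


E = 481/36, F = 0, G = 400/9 at the point
E_p = 15, E_q = 0, F_p = 0, F_q = 0, G_p = 100/3, G_q = 0
EG - F^2 = 48100/81;  g^inv = (81/48100) * [[400/9, 0], [0, 481/36]]
first-kind symbols [ij,l] = (1/2)(d_i g_jl + d_j g_il - d_l g_ij): [pp,p] = E_p/2 = 15/2, [pp,q] = F_p - E_q/2 = 0, [pq,p] = E_q/2 = 0, [pq,q] = G_p/2 = 50/3, [qq,p] = F_q - G_p/2 = -50/3, [qq,q] = G_q/2 = 0
Gamma^p_ij = (G*[ij,p] - F*[ij,q])/(EG - F^2), Gamma^q_ij = (E*[ij,q] - F*[ij,p])/(EG - F^2)

Answer: Gamma_ppp = 270/481, Gamma_ppq = 0, Gamma_pqq = -600/481, Gamma_qpp = 0, Gamma_qpq = 3/8, Gamma_qqq = 0


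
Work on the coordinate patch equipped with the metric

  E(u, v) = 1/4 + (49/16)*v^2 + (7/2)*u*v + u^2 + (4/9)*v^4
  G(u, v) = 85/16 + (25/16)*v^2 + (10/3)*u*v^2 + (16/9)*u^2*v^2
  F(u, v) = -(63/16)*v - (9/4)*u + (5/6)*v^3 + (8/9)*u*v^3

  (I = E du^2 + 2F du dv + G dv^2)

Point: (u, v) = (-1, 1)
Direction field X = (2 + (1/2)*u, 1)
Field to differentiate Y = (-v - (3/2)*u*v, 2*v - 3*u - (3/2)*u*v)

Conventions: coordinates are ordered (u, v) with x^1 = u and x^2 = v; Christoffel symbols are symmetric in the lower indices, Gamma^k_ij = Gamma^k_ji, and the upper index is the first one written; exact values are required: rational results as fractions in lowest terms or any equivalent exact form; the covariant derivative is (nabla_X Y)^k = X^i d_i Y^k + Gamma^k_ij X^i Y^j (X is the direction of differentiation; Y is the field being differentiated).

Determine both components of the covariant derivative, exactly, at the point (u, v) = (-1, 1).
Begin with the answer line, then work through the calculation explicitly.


Answer: (nabla_X Y)^u = -1573/205, (nabla_X Y)^v = -4837/820

E = 181/144, F = -251/144, G = 383/72 at the point
E_u = 3/2, E_v = 317/72, F_u = -49/36, F_v = -197/48, G_u = -2/9, G_v = 1/72
EG - F^2 = 8405/2304;  g^inv = (2304/8405) * [[383/72, 251/144], [251/144, 181/144]]
first-kind symbols [ij,l] = (1/2)(d_i g_jl + d_j g_il - d_l g_ij): [uu,u] = E_u/2 = 3/4, [uu,v] = F_u - E_v/2 = -57/16, [uv,u] = E_v/2 = 317/144, [uv,v] = G_u/2 = -1/9, [vv,u] = F_v - G_u/2 = -575/144, [vv,v] = G_v/2 = 1/144
Gamma^u_ij = (G*[ij,u] - F*[ij,v])/(EG - F^2), Gamma^v_ij = (E*[ij,v] - F*[ij,u])/(EG - F^2)
Gamma_uuu = -1023/1681, Gamma_uuv = 26534/8405, Gamma_uvv = -48911/8405, Gamma_vuu = -1461/1681, Gamma_vuv = 8519/8405, Gamma_vvv = -16016/8405
X = (3/2, 1), Y = (1/2, 13/2) at the point


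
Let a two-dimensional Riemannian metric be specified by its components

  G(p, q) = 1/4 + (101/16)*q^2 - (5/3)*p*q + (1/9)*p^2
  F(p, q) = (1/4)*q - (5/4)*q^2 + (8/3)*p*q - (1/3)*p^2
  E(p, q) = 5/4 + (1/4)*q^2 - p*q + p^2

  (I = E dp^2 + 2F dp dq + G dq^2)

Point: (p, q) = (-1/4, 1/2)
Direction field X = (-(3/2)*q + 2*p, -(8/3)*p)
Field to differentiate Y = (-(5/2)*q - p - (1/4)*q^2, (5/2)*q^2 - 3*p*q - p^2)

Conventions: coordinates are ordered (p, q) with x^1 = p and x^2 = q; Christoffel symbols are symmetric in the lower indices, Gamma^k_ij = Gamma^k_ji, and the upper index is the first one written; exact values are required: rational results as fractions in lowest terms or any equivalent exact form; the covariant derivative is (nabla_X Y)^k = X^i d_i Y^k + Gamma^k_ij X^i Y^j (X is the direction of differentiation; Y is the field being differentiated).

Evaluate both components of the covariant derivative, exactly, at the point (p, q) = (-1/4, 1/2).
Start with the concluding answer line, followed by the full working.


Answer: (nabla_X Y)^p = -442997/408704, (nabla_X Y)^q = 282745/51088

E = 3/2, F = -13/24, G = 1177/576 at the point
E_p = -1, E_q = 1/2, F_p = 3/2, F_q = -5/3, G_p = -8/9, G_q = 323/48
EG - F^2 = 3193/1152;  g^inv = (1152/3193) * [[1177/576, 13/24], [13/24, 3/2]]
first-kind symbols [ij,l] = (1/2)(d_i g_jl + d_j g_il - d_l g_ij): [pp,p] = E_p/2 = -1/2, [pp,q] = F_p - E_q/2 = 5/4, [pq,p] = E_q/2 = 1/4, [pq,q] = G_p/2 = -4/9, [qq,p] = F_q - G_p/2 = -11/9, [qq,q] = G_q/2 = 323/96
Gamma^p_ij = (G*[ij,p] - F*[ij,q])/(EG - F^2), Gamma^q_ij = (E*[ij,q] - F*[ij,p])/(EG - F^2)
Gamma_ppp = -397/3193, Gamma_ppq = 1867/19158, Gamma_pqq = -13997/57474, Gamma_qpp = 1848/3193, Gamma_qpq = -612/3193, Gamma_qqq = 15154/9579
X = (-5/4, 2/3), Y = (-17/16, 15/16) at the point


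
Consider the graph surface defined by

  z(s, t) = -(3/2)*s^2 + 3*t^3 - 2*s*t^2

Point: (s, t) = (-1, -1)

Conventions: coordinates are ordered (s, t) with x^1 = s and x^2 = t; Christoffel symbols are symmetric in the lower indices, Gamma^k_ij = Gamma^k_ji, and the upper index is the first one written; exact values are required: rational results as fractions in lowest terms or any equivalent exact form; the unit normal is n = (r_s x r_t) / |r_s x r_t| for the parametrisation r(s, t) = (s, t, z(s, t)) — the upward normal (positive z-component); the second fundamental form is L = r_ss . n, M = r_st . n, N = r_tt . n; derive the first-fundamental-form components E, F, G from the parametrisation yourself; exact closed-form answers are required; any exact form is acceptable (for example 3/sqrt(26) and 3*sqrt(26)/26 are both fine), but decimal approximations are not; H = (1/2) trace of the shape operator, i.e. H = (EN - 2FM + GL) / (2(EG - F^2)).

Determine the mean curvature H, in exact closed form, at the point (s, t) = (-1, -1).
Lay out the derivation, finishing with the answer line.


z_s = 1, z_t = 5, z_ss = -3, z_st = 4, z_tt = -14
E = 2, F = 5, G = 26; answer radicand W^2 = 27
unnormalised second-form numerators: l = -3, m = 4, n = -14; L = l/sqrt(27), and similarly M = m/sqrt(W^2), N = n/sqrt(W^2)
H = (E*n - 2*F*m + G*l) / (2*(EG - F^2)*sqrt(W^2)); E*n - 2*F*m + G*l = -146, EG - F^2 = 27, so H = (-73/27)/sqrt(27)

Answer: H = -73*sqrt(3)/243


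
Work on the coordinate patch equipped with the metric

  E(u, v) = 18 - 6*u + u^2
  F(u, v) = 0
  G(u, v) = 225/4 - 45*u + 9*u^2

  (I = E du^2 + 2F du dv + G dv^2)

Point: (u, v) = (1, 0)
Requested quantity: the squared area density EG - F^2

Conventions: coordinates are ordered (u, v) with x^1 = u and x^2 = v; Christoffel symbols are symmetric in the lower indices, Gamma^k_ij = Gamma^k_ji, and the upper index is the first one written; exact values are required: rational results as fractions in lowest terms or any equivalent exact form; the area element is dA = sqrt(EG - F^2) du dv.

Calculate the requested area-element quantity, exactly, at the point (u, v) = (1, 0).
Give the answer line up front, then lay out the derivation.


Answer: EG - F^2 = 1053/4

E = 13, F = 0, G = 81/4; EG - F^2 = 1053/4


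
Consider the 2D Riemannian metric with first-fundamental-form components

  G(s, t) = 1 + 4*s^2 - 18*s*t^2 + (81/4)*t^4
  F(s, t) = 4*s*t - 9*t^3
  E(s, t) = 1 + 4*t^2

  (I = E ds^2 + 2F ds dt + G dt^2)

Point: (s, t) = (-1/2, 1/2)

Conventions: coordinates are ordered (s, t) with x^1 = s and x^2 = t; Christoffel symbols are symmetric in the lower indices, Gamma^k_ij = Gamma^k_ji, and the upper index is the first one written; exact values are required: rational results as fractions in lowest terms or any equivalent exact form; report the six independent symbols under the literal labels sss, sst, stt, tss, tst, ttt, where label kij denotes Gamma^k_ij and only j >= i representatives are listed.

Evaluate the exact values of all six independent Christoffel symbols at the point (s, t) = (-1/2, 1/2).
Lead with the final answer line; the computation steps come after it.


Answer: Gamma_sss = 0, Gamma_sst = 128/417, Gamma_stt = -96/139, Gamma_tss = 0, Gamma_tst = -272/417, Gamma_ttt = 204/139

E = 2, F = -17/8, G = 353/64 at the point
E_s = 0, E_t = 4, F_s = 2, F_t = -35/4, G_s = -17/2, G_t = 153/8
EG - F^2 = 417/64;  g^inv = (64/417) * [[353/64, 17/8], [17/8, 2]]
first-kind symbols [ij,l] = (1/2)(d_i g_jl + d_j g_il - d_l g_ij): [ss,s] = E_s/2 = 0, [ss,t] = F_s - E_t/2 = 0, [st,s] = E_t/2 = 2, [st,t] = G_s/2 = -17/4, [tt,s] = F_t - G_s/2 = -9/2, [tt,t] = G_t/2 = 153/16
Gamma^s_ij = (G*[ij,s] - F*[ij,t])/(EG - F^2), Gamma^t_ij = (E*[ij,t] - F*[ij,s])/(EG - F^2)


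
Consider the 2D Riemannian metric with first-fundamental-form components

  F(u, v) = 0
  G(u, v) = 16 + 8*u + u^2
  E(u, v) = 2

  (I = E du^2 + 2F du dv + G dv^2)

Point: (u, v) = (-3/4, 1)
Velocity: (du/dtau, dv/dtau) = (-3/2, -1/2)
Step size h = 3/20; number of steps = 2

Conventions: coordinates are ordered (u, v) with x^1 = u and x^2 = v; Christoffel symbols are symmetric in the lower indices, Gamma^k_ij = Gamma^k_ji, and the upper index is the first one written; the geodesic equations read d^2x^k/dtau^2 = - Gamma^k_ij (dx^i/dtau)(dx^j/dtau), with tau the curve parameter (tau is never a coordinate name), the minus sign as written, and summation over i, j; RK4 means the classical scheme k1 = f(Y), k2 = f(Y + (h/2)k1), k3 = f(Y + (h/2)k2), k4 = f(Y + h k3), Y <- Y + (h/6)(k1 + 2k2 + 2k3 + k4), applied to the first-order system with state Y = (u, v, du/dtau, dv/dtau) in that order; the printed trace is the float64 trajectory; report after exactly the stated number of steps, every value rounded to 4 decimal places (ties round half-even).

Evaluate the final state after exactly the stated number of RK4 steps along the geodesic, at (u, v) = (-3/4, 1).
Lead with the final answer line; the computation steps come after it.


Answer: u = -1.1789, v = 0.8268, du/dtau = -1.3484, dv/dtau = -0.6636

f(Y) = (du/dtau, dv/dtau, -Gamma^u_ij Y'^i Y'^j, -Gamma^v_ij Y'^i Y'^j) with the Gammas evaluated at the stage position; h = 0.150000; intermediate values shown to 6 dp
step 0: u = -0.7500, v = 1.0000, du/dtau = -1.5000, dv/dtau = -0.5000
step 1:
  k1: at (u, v) = (-0.750000, 1.000000), (du/dtau, dv/dtau) = (-1.500000, -0.500000); Gamma_uuu = 0.000000, Gamma_uuv = 0.000000, Gamma_uvv = -1.625000, Gamma_vuu = 0.000000, Gamma_vuv = 0.307692, Gamma_vvv = 0.000000; k1 = (-1.500000, -0.500000, 0.406250, -0.461538)
  k2: at (u, v) = (-0.862500, 0.962500), (du/dtau, dv/dtau) = (-1.469531, -0.534615); Gamma_uuu = 0.000000, Gamma_uuv = 0.000000, Gamma_uvv = -1.568750, Gamma_vuu = 0.000000, Gamma_vuv = 0.318725, Gamma_vvv = 0.000000; k2 = (-1.469531, -0.534615, 0.448370, -0.500803)
  k3: at (u, v) = (-0.860215, 0.959904), (du/dtau, dv/dtau) = (-1.466372, -0.537560); Gamma_uuu = 0.000000, Gamma_uuv = 0.000000, Gamma_uvv = -1.569893, Gamma_vuu = 0.000000, Gamma_vuv = 0.318493, Gamma_vvv = 0.000000; k3 = (-1.466372, -0.537560, 0.453653, -0.502113)
  k4: at (u, v) = (-0.969956, 0.919366), (du/dtau, dv/dtau) = (-1.431952, -0.575317); Gamma_uuu = 0.000000, Gamma_uuv = 0.000000, Gamma_uvv = -1.515022, Gamma_vuu = 0.000000, Gamma_vuv = 0.330028, Gamma_vvv = 0.000000; k4 = (-1.431952, -0.575317, 0.501457, -0.543772)
  Y <- Y + (h/6)(k1 + 2k2 + 2k3 + k4): u = -0.9701, v = 0.9195, du/dtau = -1.4322, dv/dtau = -0.5753
step 2:
  k1: at (u, v) = (-0.970094, 0.919508), (du/dtau, dv/dtau) = (-1.432206, -0.575279); Gamma_uuu = 0.000000, Gamma_uuv = 0.000000, Gamma_uvv = -1.514953, Gamma_vuu = 0.000000, Gamma_vuv = 0.330043, Gamma_vvv = 0.000000; k1 = (-1.432206, -0.575279, 0.501367, -0.543857)
  k2: at (u, v) = (-1.077509, 0.876362), (du/dtau, dv/dtau) = (-1.394604, -0.616068); Gamma_uuu = 0.000000, Gamma_uuv = 0.000000, Gamma_uvv = -1.461245, Gamma_vuu = 0.000000, Gamma_vuv = 0.342174, Gamma_vvv = 0.000000; k2 = (-1.394604, -0.616068, 0.554600, -0.587971)
  k3: at (u, v) = (-1.074689, 0.873303), (du/dtau, dv/dtau) = (-1.390611, -0.619376); Gamma_uuu = 0.000000, Gamma_uuv = 0.000000, Gamma_uvv = -1.462655, Gamma_vuu = 0.000000, Gamma_vuv = 0.341844, Gamma_vvv = 0.000000; k3 = (-1.390611, -0.619376, 0.561114, -0.588869)
  k4: at (u, v) = (-1.178686, 0.826602), (du/dtau, dv/dtau) = (-1.348039, -0.663609); Gamma_uuu = 0.000000, Gamma_uuv = 0.000000, Gamma_uvv = -1.410657, Gamma_vuu = 0.000000, Gamma_vuv = 0.354445, Gamma_vvv = 0.000000; k4 = (-1.348039, -0.663609, 0.621220, -0.634152)
  Y <- Y + (h/6)(k1 + 2k2 + 2k3 + k4): u = -1.1789, v = 0.8268, du/dtau = -1.3484, dv/dtau = -0.6636
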